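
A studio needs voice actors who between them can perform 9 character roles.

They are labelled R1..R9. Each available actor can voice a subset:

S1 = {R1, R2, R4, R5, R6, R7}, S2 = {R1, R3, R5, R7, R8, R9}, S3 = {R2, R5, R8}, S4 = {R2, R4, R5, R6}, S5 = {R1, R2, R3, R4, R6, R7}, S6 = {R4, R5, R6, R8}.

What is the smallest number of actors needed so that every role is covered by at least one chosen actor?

2

Take {S2, S5}. Their union is {R1, R2, R3, R4, R5, R6, R7, R8, R9}, which is all 9 roles.
No single actor has all 9 roles (the largest, S1, has 6), so 2 is optimal.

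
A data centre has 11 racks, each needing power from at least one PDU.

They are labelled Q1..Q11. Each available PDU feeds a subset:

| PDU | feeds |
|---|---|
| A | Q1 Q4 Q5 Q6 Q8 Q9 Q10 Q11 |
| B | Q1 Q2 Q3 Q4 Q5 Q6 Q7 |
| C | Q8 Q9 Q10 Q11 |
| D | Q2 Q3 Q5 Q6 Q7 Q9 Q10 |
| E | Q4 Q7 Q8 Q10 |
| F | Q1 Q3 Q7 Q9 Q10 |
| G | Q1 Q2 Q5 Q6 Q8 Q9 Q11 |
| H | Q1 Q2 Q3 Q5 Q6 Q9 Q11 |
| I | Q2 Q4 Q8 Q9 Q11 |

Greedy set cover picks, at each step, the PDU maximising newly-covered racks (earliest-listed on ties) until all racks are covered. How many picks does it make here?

2

Greedy: pick A (covers 8 new) → pick B (covers 3 new). Total picks: 2.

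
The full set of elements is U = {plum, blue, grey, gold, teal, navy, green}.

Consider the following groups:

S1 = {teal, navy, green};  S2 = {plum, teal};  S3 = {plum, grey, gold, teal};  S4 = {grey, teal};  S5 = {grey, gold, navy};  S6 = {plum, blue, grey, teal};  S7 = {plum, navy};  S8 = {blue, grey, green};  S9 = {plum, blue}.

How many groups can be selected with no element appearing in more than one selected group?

S4, S7 are pairwise disjoint (S4={grey,teal}; S7={plum,navy}).
Every remaining group overlaps one of these, and no 3 of the listed groups are pairwise disjoint, so 2 is the maximum.

2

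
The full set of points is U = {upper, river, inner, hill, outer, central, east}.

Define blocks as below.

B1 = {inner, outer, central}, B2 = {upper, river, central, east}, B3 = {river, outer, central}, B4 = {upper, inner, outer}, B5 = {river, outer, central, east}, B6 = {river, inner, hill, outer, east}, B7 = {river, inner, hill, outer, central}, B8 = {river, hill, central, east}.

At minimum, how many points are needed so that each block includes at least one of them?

The 2 points {river, outer} hit every block.
The blocks B4, B8 are pairwise disjoint, so any hitting set needs a separate point for each — at least 2. Hence 2 is optimal.

2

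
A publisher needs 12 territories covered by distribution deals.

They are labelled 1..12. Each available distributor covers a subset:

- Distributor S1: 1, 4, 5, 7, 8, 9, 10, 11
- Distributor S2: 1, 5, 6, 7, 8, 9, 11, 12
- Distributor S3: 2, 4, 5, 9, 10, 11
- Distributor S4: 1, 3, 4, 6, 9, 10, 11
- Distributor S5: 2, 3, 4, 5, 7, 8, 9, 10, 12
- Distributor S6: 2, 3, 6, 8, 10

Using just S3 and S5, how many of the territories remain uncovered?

2

Union of S3, S5 = {2, 3, 4, 5, 7, 8, 9, 10, 11, 12}.
Not covered: 1, 6 — 2 territories.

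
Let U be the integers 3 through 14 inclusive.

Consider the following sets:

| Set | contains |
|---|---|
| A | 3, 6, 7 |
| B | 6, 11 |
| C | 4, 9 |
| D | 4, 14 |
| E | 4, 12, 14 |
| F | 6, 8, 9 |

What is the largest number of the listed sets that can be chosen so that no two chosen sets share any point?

2

A, C are pairwise disjoint (A={3,6,7}; C={4,9}).
Every remaining set overlaps one of these, and no 3 of the listed sets are pairwise disjoint, so 2 is the maximum.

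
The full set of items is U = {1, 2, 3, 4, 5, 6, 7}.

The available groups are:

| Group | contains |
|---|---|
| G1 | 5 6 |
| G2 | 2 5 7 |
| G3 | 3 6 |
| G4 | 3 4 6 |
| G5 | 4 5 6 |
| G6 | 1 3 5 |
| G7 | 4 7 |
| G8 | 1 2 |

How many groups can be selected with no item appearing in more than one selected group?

G3, G7, G8 are pairwise disjoint (G3={3,6}; G7={4,7}; G8={1,2}).
Every remaining group overlaps one of these, and no 4 of the listed groups are pairwise disjoint, so 3 is the maximum.

3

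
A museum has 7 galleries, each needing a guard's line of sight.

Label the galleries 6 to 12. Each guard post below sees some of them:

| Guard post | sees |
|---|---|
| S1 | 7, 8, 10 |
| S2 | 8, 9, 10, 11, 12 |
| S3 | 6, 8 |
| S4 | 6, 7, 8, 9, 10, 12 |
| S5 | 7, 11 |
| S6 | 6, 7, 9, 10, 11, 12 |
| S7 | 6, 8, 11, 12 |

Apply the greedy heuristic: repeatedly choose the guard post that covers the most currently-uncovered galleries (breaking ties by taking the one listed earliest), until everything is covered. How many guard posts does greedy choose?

2

Greedy: pick S4 (covers 6 new) → pick S2 (covers 1 new). Total picks: 2.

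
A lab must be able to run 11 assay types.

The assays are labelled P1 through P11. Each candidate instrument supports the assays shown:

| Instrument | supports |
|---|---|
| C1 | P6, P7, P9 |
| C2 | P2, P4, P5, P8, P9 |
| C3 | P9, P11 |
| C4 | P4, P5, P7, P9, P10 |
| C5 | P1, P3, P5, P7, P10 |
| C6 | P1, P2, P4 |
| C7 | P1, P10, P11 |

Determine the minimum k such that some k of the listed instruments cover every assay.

4

C1 and C2 and C5 and C7 together: C1 ∪ C2 ∪ C5 ∪ C7 = {P1, P2, P3, P4, P5, P6, P7, P8, P9, P10, P11} — every assay is covered.
No 3 of the 7 instruments cover everything (all 35 combinations miss at least one assay), so 4 is optimal.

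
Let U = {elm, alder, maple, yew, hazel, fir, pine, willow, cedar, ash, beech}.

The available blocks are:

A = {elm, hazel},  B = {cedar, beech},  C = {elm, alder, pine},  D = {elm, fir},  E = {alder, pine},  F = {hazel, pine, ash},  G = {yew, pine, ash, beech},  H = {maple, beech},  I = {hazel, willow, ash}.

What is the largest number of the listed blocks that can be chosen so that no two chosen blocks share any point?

4

D, E, H, I are pairwise disjoint (D={elm,fir}; E={alder,pine}; H={maple,beech}; I={hazel,willow,ash}).
Every remaining block overlaps one of these, and no 5 of the listed blocks are pairwise disjoint, so 4 is the maximum.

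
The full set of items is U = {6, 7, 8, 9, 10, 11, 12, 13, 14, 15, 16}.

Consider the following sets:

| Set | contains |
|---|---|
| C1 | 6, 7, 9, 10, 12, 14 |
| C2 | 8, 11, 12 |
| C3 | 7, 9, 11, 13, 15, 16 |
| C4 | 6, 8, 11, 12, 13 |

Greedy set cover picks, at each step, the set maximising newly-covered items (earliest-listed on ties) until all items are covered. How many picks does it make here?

Greedy: pick C1 (covers 6 new) → pick C3 (covers 4 new) → pick C2 (covers 1 new). Total picks: 3.

3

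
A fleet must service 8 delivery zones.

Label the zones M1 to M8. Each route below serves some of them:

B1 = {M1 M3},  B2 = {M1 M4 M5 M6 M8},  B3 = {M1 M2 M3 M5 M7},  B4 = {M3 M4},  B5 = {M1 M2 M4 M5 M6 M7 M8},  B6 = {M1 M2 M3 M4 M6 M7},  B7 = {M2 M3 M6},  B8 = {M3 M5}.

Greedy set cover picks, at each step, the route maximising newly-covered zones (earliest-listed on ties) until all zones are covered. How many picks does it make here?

2

Greedy: pick B5 (covers 7 new) → pick B1 (covers 1 new). Total picks: 2.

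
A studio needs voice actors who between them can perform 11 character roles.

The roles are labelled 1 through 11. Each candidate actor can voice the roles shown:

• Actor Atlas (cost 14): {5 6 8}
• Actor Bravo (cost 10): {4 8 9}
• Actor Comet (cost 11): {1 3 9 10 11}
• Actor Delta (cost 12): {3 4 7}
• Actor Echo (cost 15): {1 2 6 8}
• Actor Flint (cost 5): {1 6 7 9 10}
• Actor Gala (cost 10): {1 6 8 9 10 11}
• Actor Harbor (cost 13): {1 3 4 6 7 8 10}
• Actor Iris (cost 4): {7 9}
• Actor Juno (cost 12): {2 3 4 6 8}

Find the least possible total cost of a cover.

Atlas, Gala, Iris, Juno together cover every role (Atlas ∪ Gala ∪ Iris ∪ Juno = {1, 2, 3, 4, 5, 6, 7, 8, 9, 10, 11}); total cost 14 + 10 + 4 + 12 = 40.
The greedy pick Flint, Juno, Gala, Atlas costs 41; no covering selection beats 40.

40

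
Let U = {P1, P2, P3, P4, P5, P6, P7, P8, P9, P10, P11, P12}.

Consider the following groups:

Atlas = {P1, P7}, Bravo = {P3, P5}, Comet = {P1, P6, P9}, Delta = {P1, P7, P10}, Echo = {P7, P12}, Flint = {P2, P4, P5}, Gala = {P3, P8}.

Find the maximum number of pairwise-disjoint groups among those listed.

4

Comet, Echo, Flint, Gala are pairwise disjoint (Comet={P1,P6,P9}; Echo={P7,P12}; Flint={P2,P4,P5}; Gala={P3,P8}).
Every remaining group overlaps one of these, and no 5 of the listed groups are pairwise disjoint, so 4 is the maximum.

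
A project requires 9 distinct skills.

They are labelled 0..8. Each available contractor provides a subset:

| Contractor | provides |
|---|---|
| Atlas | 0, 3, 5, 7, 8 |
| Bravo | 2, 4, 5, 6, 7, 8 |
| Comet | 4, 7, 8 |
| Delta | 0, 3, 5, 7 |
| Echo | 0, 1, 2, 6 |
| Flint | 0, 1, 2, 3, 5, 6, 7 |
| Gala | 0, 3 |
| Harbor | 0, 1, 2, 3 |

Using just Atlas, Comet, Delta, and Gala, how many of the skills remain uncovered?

Union of Atlas, Comet, Delta, Gala = {0, 3, 4, 5, 7, 8}.
Not covered: 1, 2, 6 — 3 skills.

3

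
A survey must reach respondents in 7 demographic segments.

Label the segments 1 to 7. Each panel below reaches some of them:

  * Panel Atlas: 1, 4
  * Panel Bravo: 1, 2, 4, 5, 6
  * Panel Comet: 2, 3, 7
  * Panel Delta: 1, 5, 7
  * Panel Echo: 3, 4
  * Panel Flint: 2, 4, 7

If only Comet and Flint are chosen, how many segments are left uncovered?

3

Union of Comet, Flint = {2, 3, 4, 7}.
Not covered: 1, 5, 6 — 3 segments.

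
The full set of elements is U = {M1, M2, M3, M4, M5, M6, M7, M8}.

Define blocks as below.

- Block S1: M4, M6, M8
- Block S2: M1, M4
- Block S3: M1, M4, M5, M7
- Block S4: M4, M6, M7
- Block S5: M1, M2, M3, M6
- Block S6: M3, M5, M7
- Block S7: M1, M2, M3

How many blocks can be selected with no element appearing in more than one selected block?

2

S2, S6 are pairwise disjoint (S2={M1,M4}; S6={M3,M5,M7}).
Every remaining block overlaps one of these, and no 3 of the listed blocks are pairwise disjoint, so 2 is the maximum.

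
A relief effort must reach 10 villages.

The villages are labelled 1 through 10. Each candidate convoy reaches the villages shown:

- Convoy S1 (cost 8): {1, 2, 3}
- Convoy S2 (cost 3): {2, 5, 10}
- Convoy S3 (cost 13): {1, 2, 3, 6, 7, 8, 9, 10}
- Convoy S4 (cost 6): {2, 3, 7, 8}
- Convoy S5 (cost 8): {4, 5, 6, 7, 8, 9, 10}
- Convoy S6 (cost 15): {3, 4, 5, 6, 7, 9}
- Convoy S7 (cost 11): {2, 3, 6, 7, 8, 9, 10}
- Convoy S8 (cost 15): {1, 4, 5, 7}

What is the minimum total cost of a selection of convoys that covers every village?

16

S1, S5 together cover every village (S1 ∪ S5 = {1, 2, 3, 4, 5, 6, 7, 8, 9, 10}); total cost 8 + 8 = 16.
The greedy pick S2, S5, S1 costs 19; no covering selection beats 16.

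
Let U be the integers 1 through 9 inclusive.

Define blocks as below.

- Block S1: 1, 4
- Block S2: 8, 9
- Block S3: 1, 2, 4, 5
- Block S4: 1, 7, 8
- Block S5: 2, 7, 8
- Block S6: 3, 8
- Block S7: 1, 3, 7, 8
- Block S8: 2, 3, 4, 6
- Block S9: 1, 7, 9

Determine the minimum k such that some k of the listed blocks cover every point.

4

S2, S3, S7, and S8 cover everything between them: the union {1, 2, 3, 4, 5, 6, 7, 8, 9} is all of U.
No 3 of the 9 blocks cover everything (all 84 combinations miss at least one point), so 4 is optimal.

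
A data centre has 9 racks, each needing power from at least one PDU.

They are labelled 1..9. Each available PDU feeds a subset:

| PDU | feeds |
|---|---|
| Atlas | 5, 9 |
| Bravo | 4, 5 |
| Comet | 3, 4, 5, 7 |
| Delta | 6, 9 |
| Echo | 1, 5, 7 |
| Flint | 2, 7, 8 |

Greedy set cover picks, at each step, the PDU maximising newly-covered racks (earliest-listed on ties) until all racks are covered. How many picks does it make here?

Greedy: pick Comet (covers 4 new) → pick Delta (covers 2 new) → pick Flint (covers 2 new) → pick Echo (covers 1 new). Total picks: 4.

4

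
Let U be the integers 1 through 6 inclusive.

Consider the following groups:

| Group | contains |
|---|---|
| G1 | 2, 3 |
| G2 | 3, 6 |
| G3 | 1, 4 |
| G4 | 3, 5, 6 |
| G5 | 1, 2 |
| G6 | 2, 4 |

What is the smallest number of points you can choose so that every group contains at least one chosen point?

H = {1, 3, 4} meets every group (each contains at least one member of H), and |H| = 3.
No choice of 2 points meets every group, so 3 is the minimum.

3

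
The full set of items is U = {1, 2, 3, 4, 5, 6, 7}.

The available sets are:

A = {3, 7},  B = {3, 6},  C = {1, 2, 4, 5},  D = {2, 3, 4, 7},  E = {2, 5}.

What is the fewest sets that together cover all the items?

3

A and B and C together: A ∪ B ∪ C = {1, 2, 3, 4, 5, 6, 7} — every item is covered.
Only C contains 1, so C is forced; the remaining 3 items need at least 2 more sets (each remaining set adds at most 2) — so at least 3 sets are needed, and 3 is optimal.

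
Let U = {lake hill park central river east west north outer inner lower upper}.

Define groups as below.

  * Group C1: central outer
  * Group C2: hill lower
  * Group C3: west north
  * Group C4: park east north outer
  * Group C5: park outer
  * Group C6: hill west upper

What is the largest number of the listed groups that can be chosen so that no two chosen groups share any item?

C1, C2, C3 are pairwise disjoint (C1={central,outer}; C2={hill,lower}; C3={west,north}).
Every remaining group overlaps one of these, and no 4 of the listed groups are pairwise disjoint, so 3 is the maximum.

3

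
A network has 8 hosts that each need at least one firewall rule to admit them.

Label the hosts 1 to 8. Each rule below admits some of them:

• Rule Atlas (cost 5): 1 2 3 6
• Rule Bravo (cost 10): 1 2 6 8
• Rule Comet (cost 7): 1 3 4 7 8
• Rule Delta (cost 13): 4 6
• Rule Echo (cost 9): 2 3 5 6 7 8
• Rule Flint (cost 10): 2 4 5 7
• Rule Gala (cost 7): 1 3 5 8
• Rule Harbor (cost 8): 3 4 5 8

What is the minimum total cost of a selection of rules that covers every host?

16

Comet, Echo together cover every host (Comet ∪ Echo = {1, 2, 3, 4, 5, 6, 7, 8}); total cost 7 + 9 = 16.
The greedy pick Atlas, Comet, Gala costs 19; no covering selection beats 16.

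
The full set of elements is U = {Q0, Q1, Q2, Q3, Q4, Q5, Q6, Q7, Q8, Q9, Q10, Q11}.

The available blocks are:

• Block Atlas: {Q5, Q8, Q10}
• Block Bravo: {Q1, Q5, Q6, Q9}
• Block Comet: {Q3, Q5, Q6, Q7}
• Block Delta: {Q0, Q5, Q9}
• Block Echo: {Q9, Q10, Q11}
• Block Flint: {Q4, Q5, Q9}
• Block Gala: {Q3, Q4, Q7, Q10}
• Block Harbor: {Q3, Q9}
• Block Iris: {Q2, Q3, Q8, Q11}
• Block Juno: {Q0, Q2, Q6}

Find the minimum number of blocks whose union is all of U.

Bravo, Delta, Gala, and Iris cover everything between them: the union {Q0, Q1, Q2, Q3, Q4, Q5, Q6, Q7, Q8, Q9, Q10, Q11} is all of U.
No 3 of the 10 blocks cover everything (all 120 combinations miss at least one element), so 4 is optimal.

4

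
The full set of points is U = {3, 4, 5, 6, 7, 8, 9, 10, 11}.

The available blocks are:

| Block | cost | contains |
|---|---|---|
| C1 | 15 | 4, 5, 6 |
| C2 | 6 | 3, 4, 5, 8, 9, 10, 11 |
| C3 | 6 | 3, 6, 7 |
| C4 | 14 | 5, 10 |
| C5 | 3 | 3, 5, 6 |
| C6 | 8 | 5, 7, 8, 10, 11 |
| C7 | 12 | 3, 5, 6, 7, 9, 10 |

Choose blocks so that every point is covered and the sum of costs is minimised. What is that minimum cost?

C2, C3 together cover every point (C2 ∪ C3 = {3, 4, 5, 6, 7, 8, 9, 10, 11}); total cost 6 + 6 = 12.
No covering selection has total cost below 12.

12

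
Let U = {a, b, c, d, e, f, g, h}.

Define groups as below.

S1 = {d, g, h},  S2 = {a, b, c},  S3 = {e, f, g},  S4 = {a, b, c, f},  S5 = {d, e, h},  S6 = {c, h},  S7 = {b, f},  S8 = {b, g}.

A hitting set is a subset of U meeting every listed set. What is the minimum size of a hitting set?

3

Take T = {b, e, h}. Each listed group contains at least one of these, so T is a hitting set of size 3.
No choice of 2 points meets every group, so 3 is the minimum.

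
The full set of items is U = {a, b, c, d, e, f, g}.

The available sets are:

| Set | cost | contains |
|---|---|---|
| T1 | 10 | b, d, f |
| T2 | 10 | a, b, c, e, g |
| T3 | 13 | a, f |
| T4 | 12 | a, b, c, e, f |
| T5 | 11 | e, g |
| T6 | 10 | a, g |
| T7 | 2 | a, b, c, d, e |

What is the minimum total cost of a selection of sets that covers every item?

20

T1, T2 together cover every item (T1 ∪ T2 = {a, b, c, d, e, f, g}); total cost 10 + 10 = 20.
The greedy pick T7, T1, T2 costs 22; no covering selection beats 20.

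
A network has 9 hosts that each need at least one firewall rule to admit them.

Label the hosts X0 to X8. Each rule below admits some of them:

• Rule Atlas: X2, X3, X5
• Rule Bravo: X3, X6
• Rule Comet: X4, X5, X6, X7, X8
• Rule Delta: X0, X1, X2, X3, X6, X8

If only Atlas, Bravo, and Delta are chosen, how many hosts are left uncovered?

Union of Atlas, Bravo, Delta = {X0, X1, X2, X3, X5, X6, X8}.
Not covered: X4, X7 — 2 hosts.

2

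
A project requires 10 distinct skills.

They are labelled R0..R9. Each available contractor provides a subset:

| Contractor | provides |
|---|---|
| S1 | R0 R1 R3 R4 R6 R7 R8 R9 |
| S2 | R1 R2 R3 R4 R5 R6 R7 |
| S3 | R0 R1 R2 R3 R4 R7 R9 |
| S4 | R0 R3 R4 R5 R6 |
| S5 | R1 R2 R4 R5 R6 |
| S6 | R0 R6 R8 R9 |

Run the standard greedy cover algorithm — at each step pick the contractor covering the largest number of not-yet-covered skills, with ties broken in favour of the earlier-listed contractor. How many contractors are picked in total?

Greedy: pick S1 (covers 8 new) → pick S2 (covers 2 new). Total picks: 2.

2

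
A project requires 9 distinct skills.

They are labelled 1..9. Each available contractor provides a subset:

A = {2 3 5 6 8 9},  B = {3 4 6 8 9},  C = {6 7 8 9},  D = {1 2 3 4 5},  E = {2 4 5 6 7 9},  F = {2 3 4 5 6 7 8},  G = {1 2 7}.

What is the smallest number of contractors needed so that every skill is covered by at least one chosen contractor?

Take {C, D}. Their union is {1, 2, 3, 4, 5, 6, 7, 8, 9}, which is all 9 skills.
No single contractor has all 9 skills (the largest, F, has 7), so 2 is optimal.

2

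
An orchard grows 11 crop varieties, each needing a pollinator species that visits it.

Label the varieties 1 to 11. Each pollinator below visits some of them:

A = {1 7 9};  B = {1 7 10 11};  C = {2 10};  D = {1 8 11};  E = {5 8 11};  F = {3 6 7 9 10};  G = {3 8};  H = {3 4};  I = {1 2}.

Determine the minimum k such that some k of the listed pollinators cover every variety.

E and F and H and I together: E ∪ F ∪ H ∪ I = {1, 2, 3, 4, 5, 6, 7, 8, 9, 10, 11} — every variety is covered.
Only H contains 4, so H is forced; the remaining 9 varieties need at least 3 more pollinators (each remaining pollinator adds at most 4) — so at least 4 pollinators are needed, and 4 is optimal.

4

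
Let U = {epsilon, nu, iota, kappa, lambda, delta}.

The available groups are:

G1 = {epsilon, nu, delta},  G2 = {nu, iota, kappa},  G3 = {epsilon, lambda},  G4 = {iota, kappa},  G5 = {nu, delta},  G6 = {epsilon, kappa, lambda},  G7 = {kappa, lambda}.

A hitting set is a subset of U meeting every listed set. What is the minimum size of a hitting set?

3

H = {nu, iota, lambda} meets every group (each contains at least one member of H), and |H| = 3.
The groups G3, G4, G5 are pairwise disjoint, so any hitting set needs a separate element for each — at least 3. Hence 3 is optimal.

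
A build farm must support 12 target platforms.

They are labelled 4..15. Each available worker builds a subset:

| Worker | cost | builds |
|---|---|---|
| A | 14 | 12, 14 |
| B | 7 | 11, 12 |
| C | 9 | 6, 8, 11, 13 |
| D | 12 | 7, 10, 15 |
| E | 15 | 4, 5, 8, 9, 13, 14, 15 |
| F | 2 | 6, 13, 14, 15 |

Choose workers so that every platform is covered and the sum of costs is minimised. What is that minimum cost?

B, D, E, F together cover every platform (B ∪ D ∪ E ∪ F = {4, 5, 6, 7, 8, 9, 10, 11, 12, 13, 14, 15}); total cost 7 + 12 + 15 + 2 = 36.
No covering selection has total cost below 36.

36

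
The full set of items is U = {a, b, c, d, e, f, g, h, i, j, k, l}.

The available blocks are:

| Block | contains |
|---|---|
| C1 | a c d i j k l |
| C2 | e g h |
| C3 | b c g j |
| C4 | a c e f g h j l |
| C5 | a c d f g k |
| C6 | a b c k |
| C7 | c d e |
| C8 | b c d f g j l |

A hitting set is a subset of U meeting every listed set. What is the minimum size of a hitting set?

T = {c, e} meets every block (each contains at least one member of T), and |T| = 2.
The blocks C2, C6 are pairwise disjoint, so any hitting set needs a separate item for each — at least 2. Hence 2 is optimal.

2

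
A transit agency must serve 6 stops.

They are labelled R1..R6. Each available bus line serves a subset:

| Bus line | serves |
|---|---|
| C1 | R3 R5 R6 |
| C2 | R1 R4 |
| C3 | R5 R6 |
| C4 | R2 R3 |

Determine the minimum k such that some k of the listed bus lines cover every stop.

3

Take {C2, C3, C4}. Their union is {R1, R2, R3, R4, R5, R6}, which is all 6 stops.
Only C2 contains R1, so C2 is forced; the remaining 4 stops need at least 2 more bus lines (each remaining bus line adds at most 3) — so at least 3 bus lines are needed, and 3 is optimal.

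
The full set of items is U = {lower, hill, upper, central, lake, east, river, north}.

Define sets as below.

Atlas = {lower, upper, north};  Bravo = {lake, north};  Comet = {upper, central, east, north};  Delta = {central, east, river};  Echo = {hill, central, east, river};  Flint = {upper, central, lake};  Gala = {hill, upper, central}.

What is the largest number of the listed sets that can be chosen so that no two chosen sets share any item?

2

Bravo, Echo are pairwise disjoint (Bravo={lake,north}; Echo={hill,central,east,river}).
Every remaining set overlaps one of these, and no 3 of the listed sets are pairwise disjoint, so 2 is the maximum.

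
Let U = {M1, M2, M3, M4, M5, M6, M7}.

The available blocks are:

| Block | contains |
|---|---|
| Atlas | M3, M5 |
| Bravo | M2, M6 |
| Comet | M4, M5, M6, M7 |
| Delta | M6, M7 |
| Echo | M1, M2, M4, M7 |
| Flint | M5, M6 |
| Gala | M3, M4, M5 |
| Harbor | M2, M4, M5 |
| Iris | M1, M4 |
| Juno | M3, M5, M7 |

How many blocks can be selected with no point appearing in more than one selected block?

3

Bravo, Iris, Juno are pairwise disjoint (Bravo={M2,M6}; Iris={M1,M4}; Juno={M3,M5,M7}).
Every remaining block overlaps one of these, and no 4 of the listed blocks are pairwise disjoint, so 3 is the maximum.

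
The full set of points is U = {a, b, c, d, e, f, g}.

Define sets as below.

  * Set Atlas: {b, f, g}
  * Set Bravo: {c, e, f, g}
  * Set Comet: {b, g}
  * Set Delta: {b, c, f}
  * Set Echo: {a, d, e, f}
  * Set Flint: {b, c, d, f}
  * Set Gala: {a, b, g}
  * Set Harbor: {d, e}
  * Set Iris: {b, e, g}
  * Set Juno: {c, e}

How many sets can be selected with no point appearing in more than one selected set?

Delta, Harbor are pairwise disjoint (Delta={b,c,f}; Harbor={d,e}).
Every remaining set overlaps one of these, and no 3 of the listed sets are pairwise disjoint, so 2 is the maximum.

2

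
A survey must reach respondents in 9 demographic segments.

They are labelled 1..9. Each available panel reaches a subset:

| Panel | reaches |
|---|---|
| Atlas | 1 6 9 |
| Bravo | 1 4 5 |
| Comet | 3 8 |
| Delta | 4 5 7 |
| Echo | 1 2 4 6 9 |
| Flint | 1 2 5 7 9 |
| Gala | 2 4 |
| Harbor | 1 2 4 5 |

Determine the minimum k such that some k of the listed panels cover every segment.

Comet and Echo and Flint together: Comet ∪ Echo ∪ Flint = {1, 2, 3, 4, 5, 6, 7, 8, 9} — every segment is covered.
Only Comet contains 3, so Comet is forced; the remaining 7 segments need at least 2 more panels (each remaining panel adds at most 5) — so at least 3 panels are needed, and 3 is optimal.

3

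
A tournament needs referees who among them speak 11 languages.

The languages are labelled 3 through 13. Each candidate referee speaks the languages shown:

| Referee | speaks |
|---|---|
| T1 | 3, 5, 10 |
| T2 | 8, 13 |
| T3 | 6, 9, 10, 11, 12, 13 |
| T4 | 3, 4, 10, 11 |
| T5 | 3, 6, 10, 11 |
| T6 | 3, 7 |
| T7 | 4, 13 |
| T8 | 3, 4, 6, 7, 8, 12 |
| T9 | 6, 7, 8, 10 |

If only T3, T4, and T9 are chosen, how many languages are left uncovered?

1

Union of T3, T4, T9 = {3, 4, 6, 7, 8, 9, 10, 11, 12, 13}.
Not covered: 5 — 1 language.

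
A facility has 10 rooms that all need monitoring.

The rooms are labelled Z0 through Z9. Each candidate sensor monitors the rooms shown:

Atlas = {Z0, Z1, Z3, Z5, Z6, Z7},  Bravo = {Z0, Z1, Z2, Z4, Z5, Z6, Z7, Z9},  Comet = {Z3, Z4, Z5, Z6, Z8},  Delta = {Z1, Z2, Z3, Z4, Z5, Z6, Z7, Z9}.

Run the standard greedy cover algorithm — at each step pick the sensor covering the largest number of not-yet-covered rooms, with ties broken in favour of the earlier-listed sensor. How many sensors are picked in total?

Greedy: pick Bravo (covers 8 new) → pick Comet (covers 2 new). Total picks: 2.

2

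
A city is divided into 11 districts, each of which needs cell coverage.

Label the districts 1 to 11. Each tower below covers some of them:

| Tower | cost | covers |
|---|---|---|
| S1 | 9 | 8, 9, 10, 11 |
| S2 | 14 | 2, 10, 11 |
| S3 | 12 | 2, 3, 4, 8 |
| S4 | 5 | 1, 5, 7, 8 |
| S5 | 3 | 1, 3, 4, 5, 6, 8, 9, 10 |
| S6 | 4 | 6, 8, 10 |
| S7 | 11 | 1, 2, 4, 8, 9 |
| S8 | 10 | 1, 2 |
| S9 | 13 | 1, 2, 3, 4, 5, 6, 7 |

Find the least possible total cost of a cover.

22

S1, S9 together cover every district (S1 ∪ S9 = {1, 2, 3, 4, 5, 6, 7, 8, 9, 10, 11}); total cost 9 + 13 = 22.
No covering selection has total cost below 22.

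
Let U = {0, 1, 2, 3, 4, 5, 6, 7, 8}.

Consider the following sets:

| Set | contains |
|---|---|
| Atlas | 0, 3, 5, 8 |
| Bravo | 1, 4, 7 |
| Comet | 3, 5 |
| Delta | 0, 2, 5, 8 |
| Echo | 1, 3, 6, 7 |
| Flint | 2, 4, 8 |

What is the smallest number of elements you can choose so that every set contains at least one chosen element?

3

Take H = {1, 2, 5}. Each listed set contains at least one of these, so H is a hitting set of size 3.
No choice of 2 elements meets every set, so 3 is the minimum.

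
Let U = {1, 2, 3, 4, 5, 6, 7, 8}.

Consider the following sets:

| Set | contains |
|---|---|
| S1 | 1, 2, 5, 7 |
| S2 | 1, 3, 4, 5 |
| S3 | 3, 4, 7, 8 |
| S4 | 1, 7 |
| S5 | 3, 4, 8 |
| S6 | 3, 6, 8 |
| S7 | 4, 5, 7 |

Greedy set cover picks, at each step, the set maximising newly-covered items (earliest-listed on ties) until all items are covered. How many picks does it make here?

Greedy: pick S1 (covers 4 new) → pick S3 (covers 3 new) → pick S6 (covers 1 new). Total picks: 3.

3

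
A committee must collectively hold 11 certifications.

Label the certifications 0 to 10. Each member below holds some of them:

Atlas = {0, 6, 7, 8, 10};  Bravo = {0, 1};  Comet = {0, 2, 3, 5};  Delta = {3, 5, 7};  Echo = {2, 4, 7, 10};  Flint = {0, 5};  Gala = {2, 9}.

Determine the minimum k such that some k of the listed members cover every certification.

5

Atlas and Bravo and Comet and Echo and Gala together: Atlas ∪ Bravo ∪ Comet ∪ Echo ∪ Gala = {0, 1, 2, 3, 4, 5, 6, 7, 8, 9, 10} — every certification is covered.
No 4 of the 7 members cover everything (all 35 combinations miss at least one certification), so 5 is optimal.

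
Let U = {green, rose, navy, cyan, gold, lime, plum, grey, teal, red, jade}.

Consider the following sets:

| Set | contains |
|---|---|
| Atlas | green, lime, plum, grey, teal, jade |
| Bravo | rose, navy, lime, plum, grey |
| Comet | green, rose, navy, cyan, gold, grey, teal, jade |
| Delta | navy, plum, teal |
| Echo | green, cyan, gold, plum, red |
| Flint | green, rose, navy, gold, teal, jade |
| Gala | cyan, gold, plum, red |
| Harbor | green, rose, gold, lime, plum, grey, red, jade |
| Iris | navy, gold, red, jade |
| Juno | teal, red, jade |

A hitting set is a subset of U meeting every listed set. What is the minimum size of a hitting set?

2

The 2 items {plum, jade} hit every set.
The sets Bravo, Juno are pairwise disjoint, so any hitting set needs a separate item for each — at least 2. Hence 2 is optimal.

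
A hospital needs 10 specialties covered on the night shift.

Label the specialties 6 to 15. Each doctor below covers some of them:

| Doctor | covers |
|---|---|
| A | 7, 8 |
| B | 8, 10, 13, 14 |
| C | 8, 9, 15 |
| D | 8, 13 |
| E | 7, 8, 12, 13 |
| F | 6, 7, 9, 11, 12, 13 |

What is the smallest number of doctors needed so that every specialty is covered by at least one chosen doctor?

3

B and C and F together: B ∪ C ∪ F = {6, 7, 8, 9, 10, 11, 12, 13, 14, 15} — every specialty is covered.
Only F contains 6, so F is forced; the remaining 4 specialties need at least 2 more doctors (each remaining doctor adds at most 3) — so at least 3 doctors are needed, and 3 is optimal.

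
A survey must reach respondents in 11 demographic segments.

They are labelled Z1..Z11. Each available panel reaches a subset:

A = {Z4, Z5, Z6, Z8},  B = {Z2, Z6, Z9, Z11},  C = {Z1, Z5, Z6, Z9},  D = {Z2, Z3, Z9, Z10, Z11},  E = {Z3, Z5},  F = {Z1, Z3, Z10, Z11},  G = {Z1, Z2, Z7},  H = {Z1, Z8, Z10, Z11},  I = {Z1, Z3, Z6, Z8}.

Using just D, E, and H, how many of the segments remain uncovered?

3

Union of D, E, H = {Z1, Z2, Z3, Z5, Z8, Z9, Z10, Z11}.
Not covered: Z4, Z6, Z7 — 3 segments.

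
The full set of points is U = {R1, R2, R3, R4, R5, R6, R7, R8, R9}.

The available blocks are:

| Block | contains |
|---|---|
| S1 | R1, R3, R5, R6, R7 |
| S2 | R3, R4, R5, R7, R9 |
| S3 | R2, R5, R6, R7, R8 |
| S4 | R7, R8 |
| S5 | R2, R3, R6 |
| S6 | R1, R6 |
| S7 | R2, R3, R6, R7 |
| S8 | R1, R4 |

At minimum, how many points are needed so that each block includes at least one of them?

H = {R1, R3, R7} meets every block (each contains at least one member of H), and |H| = 3.
The blocks S4, S5, S8 are pairwise disjoint, so any hitting set needs a separate point for each — at least 3. Hence 3 is optimal.

3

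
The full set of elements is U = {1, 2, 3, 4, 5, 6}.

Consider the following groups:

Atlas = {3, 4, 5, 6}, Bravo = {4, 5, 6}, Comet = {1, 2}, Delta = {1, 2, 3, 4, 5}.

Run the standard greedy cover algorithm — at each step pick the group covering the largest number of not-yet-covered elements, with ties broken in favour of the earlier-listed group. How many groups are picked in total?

Greedy: pick Delta (covers 5 new) → pick Atlas (covers 1 new). Total picks: 2.

2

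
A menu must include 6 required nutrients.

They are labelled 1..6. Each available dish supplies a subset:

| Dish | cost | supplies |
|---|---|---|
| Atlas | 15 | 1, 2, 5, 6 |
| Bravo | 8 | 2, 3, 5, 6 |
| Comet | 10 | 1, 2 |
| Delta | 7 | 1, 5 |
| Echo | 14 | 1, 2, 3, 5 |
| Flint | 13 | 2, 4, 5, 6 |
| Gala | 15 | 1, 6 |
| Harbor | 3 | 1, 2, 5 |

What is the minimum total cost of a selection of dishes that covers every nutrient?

Bravo, Flint, Harbor together cover every nutrient (Bravo ∪ Flint ∪ Harbor = {1, 2, 3, 4, 5, 6}); total cost 8 + 13 + 3 = 24.
No covering selection has total cost below 24.

24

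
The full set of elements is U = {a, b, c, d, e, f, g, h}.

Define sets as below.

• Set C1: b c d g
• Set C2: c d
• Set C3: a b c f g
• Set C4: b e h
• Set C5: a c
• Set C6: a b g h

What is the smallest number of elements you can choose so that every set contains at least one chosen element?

2

Take T = {b, c}. Each listed set contains at least one of these, so T is a hitting set of size 2.
The sets C2, C6 are pairwise disjoint, so any hitting set needs a separate element for each — at least 2. Hence 2 is optimal.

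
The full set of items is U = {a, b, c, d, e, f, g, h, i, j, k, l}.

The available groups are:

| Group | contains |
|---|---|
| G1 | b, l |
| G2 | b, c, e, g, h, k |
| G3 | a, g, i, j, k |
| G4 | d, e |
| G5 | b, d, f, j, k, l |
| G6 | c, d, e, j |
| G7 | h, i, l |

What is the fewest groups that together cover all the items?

G2, G3, and G5 cover everything between them: the union {a, b, c, d, e, f, g, h, i, j, k, l} is all of U.
Only G3 contains a, so G3 is forced; the remaining 7 items need at least 2 more groups (each remaining group adds at most 4) — so at least 3 groups are needed, and 3 is optimal.

3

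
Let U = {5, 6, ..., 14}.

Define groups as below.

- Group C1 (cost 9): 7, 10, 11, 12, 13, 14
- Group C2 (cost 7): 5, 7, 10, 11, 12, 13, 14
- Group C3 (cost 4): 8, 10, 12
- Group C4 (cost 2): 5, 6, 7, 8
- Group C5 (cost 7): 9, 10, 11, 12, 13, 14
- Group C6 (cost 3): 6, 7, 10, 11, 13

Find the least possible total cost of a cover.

C4, C5 together cover every element (C4 ∪ C5 = {5, 6, 7, 8, 9, 10, 11, 12, 13, 14}); total cost 2 + 7 = 9.
The greedy pick C4, C6, C5 costs 12; no covering selection beats 9.

9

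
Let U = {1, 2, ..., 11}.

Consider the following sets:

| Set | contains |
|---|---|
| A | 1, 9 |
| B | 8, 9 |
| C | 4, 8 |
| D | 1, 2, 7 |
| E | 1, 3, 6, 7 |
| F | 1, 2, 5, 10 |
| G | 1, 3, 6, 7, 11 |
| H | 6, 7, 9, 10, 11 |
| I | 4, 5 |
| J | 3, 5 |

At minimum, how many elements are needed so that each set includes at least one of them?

Take T = {1, 5, 7, 8}. Each listed set contains at least one of these, so T is a hitting set of size 4.
No choice of 3 elements meets every set, so 4 is the minimum.

4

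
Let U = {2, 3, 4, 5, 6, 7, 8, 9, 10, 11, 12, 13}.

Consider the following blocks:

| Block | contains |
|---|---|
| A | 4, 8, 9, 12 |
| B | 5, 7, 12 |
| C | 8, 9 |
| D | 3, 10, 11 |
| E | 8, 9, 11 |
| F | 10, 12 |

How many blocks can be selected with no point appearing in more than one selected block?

B, C, D are pairwise disjoint (B={5,7,12}; C={8,9}; D={3,10,11}).
Every remaining block overlaps one of these, and no 4 of the listed blocks are pairwise disjoint, so 3 is the maximum.

3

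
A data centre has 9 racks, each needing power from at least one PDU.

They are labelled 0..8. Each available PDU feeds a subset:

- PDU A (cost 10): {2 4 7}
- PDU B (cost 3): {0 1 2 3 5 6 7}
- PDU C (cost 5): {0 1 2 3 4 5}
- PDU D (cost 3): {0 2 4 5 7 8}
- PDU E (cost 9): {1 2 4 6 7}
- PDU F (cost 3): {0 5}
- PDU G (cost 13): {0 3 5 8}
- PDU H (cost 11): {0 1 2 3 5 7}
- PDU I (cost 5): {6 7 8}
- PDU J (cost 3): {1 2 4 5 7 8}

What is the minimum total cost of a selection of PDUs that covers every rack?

B, J together cover every rack (B ∪ J = {0, 1, 2, 3, 4, 5, 6, 7, 8}); total cost 3 + 3 = 6.
No covering selection has total cost below 6.

6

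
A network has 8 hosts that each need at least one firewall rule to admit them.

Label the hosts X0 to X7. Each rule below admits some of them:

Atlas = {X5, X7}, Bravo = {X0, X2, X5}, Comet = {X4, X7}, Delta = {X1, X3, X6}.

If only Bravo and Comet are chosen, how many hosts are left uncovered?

3

Union of Bravo, Comet = {X0, X2, X4, X5, X7}.
Not covered: X1, X3, X6 — 3 hosts.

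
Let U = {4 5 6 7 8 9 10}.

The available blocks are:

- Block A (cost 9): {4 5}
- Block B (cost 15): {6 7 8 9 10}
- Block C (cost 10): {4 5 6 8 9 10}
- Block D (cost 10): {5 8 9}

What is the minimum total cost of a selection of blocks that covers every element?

24

A, B together cover every element (A ∪ B = {4, 5, 6, 7, 8, 9, 10}); total cost 9 + 15 = 24.
The greedy pick C, B costs 25; no covering selection beats 24.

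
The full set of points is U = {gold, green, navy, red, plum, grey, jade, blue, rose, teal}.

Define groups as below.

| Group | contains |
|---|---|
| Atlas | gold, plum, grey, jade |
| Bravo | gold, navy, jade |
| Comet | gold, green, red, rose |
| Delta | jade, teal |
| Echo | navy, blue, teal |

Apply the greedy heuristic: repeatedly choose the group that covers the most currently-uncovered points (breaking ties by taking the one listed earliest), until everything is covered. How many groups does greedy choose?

3

Greedy: pick Atlas (covers 4 new) → pick Comet (covers 3 new) → pick Echo (covers 3 new). Total picks: 3.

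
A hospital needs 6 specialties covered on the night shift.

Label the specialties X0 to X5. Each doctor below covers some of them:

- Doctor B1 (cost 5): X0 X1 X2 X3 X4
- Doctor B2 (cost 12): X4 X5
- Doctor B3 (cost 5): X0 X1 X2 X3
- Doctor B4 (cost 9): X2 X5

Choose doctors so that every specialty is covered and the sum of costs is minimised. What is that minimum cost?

14

B1, B4 together cover every specialty (B1 ∪ B4 = {X0, X1, X2, X3, X4, X5}); total cost 5 + 9 = 14.
No covering selection has total cost below 14.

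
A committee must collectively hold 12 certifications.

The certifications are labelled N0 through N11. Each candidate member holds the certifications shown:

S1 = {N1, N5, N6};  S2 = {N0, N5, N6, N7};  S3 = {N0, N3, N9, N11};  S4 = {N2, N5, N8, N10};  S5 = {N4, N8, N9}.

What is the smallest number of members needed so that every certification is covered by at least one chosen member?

Take {S1, S2, S3, S4, S5}. Their union is {N0, N1, N2, N3, N4, N5, N6, N7, N8, N9, N10, N11}, which is all 12 certifications.
No 4 of the 5 members cover everything (all 5 combinations miss at least one certification), so 5 is optimal.

5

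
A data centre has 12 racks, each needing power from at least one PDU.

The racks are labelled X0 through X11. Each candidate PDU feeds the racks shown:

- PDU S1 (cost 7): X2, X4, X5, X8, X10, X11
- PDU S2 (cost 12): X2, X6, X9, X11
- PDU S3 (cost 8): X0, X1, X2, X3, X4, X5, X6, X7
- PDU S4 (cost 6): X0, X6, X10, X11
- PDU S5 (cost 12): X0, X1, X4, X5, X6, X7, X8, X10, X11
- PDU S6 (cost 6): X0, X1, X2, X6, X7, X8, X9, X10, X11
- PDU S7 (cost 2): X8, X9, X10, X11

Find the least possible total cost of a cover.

S3, S7 together cover every rack (S3 ∪ S7 = {X0, X1, X2, X3, X4, X5, X6, X7, X8, X9, X10, X11}); total cost 8 + 2 = 10.
No covering selection has total cost below 10.

10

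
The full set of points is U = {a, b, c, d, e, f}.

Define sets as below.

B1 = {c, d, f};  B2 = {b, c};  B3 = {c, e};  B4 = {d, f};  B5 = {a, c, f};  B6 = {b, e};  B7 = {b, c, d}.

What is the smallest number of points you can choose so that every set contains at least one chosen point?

The 3 points {b, e, f} hit every set.
No choice of 2 points meets every set, so 3 is the minimum.

3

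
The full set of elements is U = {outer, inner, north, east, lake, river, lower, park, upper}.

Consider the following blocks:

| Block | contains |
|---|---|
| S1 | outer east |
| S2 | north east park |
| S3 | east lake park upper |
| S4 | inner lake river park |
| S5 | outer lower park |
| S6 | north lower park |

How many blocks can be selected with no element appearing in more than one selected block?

2

S1, S6 are pairwise disjoint (S1={outer,east}; S6={north,lower,park}).
Every remaining block overlaps one of these, and no 3 of the listed blocks are pairwise disjoint, so 2 is the maximum.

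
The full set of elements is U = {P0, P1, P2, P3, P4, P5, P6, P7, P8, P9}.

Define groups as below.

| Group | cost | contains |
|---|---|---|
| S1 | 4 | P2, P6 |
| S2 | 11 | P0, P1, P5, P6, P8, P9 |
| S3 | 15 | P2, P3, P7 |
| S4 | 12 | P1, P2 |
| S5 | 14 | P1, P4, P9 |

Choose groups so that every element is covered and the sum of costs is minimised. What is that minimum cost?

S2, S3, S5 together cover every element (S2 ∪ S3 ∪ S5 = {P0, P1, P2, P3, P4, P5, P6, P7, P8, P9}); total cost 11 + 15 + 14 = 40.
The greedy pick S2, S1, S3, S5 costs 44; no covering selection beats 40.

40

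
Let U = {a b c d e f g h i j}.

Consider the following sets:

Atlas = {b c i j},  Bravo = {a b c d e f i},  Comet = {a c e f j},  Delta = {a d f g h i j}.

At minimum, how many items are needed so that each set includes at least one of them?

The 2 items {a, j} hit every set.
No single item lies in every set, so at least 2 are needed and 2 is optimal.

2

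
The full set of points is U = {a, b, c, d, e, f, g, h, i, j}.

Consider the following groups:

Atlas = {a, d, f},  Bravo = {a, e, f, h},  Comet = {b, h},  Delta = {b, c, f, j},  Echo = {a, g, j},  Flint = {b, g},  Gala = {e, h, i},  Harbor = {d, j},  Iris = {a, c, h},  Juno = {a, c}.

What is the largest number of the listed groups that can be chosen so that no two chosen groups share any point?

Flint, Gala, Harbor, Juno are pairwise disjoint (Flint={b,g}; Gala={e,h,i}; Harbor={d,j}; Juno={a,c}).
Every remaining group overlaps one of these, and no 5 of the listed groups are pairwise disjoint, so 4 is the maximum.

4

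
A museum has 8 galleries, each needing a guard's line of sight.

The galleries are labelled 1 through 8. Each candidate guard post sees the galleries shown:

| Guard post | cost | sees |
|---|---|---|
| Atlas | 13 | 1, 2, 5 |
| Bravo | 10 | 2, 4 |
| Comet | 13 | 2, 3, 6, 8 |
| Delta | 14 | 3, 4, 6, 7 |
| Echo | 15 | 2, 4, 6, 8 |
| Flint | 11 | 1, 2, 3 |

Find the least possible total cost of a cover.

Atlas, Comet, Delta together cover every gallery (Atlas ∪ Comet ∪ Delta = {1, 2, 3, 4, 5, 6, 7, 8}); total cost 13 + 13 + 14 = 40.
No covering selection has total cost below 40.

40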